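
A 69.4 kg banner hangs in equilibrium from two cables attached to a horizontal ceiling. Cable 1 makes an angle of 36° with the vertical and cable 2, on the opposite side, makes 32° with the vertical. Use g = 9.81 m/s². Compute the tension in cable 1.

Angles from the horizontal: cable 1 is 90° − 36° = 54°, cable 2 is 90° − 32° = 58°.
Weight W = 69.4 × 9.81 = 680.8 N acts straight down.
Horizontal: T_1 cos 54° = T_2 cos 58°  →  T_2 = 1.109 T_1.
Vertical: T_1 sin 54° + T_2 sin 58° = 680.8.
Substituting the horizontal relation into the vertical equation gives 1.75 T_1 = 680.8, so T_1 = 389.1 N.

T_1 ≈ 389 N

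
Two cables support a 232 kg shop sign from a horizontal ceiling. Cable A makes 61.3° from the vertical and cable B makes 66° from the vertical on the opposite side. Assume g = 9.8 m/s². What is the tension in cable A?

T_A ≈ 2610 N

Angles from the horizontal: cable A is 90° − 61.3° = 28.7°, cable B is 90° − 66° = 24°.
Weight W = 232 × 9.8 = 2274 N acts straight down.
Horizontal: T_A cos 28.7° = T_B cos 24°  →  T_B = 0.9602 T_A.
Vertical: T_A sin 28.7° + T_B sin 24° = 2274.
Substituting the horizontal relation into the vertical equation gives 0.8708 T_A = 2274, so T_A = 2611 N.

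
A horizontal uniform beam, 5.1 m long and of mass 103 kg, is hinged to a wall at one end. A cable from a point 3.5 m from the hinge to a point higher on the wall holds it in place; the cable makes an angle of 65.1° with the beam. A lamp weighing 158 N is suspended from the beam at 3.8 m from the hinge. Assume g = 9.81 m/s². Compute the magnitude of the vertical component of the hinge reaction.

|H_y| ≈ 261 N

Take torques about the hinge: T sin 65.1° · 3.5 = 103×9.81×2.55 + 158×3.8 = 3177 N·m.
So T = 3177 / (0.9070 × 3.5) = 1000.7 N.
ΣF_y = 0: H_y = (103×9.81 + 158) − T sin 65.1° = 1168.4 − 907.71 = 260.72 N.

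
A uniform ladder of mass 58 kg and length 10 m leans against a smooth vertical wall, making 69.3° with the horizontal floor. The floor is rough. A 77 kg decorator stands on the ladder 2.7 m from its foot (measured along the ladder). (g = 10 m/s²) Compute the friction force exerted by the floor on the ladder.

f ≈ 188 N

Torques about the foot: N_wall · 10 sin 69.3° = 58×10×5 cos 69.3° + 77×10×2.7 cos 69.3° → N_wall = 188.14 N.
ΣF_x = 0: f_floor = N_wall = 188.14 N.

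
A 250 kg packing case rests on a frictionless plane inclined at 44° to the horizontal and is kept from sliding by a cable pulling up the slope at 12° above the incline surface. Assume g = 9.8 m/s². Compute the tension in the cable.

Take axes along and perpendicular to the incline. Weight components: W sin 44° = 1702 N down-slope, W cos 44° = 1762 N into the surface.
Along incline: T cos 12° = W sin 44° → T = 1740 N.
Perpendicular: N = W cos 44° − T sin 12° = 1401 N.

T ≈ 1740 N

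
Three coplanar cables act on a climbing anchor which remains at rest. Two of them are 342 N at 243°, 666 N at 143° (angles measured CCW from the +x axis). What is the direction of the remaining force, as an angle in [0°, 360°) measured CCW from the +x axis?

θ ≈ 352°

Sum the known components: ΣF_x = -687.2 N, ΣF_y = 96.08 N.
For equilibrium the remaining force must supply (−ΣF_x, −ΣF_y) = (687.2, -96.08) N.
Magnitude = √((687.2)² + (-96.08)²) = 693.8 N; direction = atan2(-96.08, 687.2) = 352.0°.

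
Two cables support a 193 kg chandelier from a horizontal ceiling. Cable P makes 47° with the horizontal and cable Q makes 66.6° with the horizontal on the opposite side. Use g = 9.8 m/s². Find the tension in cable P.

T_P ≈ 820 N

Weight W = 193 × 9.8 = 1891 N acts straight down.
Horizontal: T_P cos 47° = T_Q cos 66.6°  →  T_Q = 1.717 T_P.
Vertical: T_P sin 47° + T_Q sin 66.6° = 1891.
Substituting the horizontal relation into the vertical equation gives 2.307 T_P = 1891, so T_P = 819.7 N.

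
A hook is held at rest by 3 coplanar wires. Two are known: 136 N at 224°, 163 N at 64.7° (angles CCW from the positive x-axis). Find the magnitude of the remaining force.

F ≈ 59.9 N

Sum the known components: ΣF_x = -28.17 N, ΣF_y = 52.89 N.
For equilibrium the remaining force must supply (−ΣF_x, −ΣF_y) = (28.17, -52.89) N.
Magnitude = √((28.17)² + (-52.89)²) = 59.93 N; direction = atan2(-52.89, 28.17) = 298.0°.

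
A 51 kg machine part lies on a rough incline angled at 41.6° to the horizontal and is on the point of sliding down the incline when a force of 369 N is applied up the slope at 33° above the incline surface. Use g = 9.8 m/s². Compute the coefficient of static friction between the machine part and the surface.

μ ≈ 0.129

On the verge of sliding down the incline, friction is at its maximum μN and acts up the slope.
Perpendicular to incline: N = W cos 41.6° − P sin 33° = 373.7 − 201 = 172.8 N.
Along incline: P cos 33° + μN = W sin 41.6° → μ = (W sin 41.6° − P cos 33°) / N = 0.1294.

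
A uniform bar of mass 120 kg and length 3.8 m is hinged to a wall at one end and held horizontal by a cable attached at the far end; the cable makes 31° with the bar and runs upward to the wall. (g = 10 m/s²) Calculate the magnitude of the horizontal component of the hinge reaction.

H_x ≈ 999 N

Take torques about the hinge: T sin 31° · 3.8 = 120×10×1.9 = 2280 N·m.
So T = 2280 / (0.5150 × 3.8) = 1165 N.
ΣF_x = 0: H_x = T cos 31° = 998.57 N.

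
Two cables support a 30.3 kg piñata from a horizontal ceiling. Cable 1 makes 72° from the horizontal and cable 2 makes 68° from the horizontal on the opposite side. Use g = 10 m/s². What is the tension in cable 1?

Weight W = 30.3 × 10 = 303 N acts straight down.
Horizontal: T_1 cos 72° = T_2 cos 68°  →  T_2 = 0.8249 T_1.
Vertical: T_1 sin 72° + T_2 sin 68° = 303.
Substituting the horizontal relation into the vertical equation gives 1.716 T_1 = 303, so T_1 = 176.6 N.

T_1 ≈ 177 N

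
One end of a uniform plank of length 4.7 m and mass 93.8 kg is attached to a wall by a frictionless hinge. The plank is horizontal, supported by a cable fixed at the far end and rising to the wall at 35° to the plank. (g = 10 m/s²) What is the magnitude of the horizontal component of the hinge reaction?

H_x ≈ 670 N

Take torques about the hinge: T sin 35° · 4.7 = 93.8×10×2.35 = 2204.3 N·m.
So T = 2204.3 / (0.5736 × 4.7) = 817.68 N.
ΣF_x = 0: H_x = T cos 35° = 669.8 N.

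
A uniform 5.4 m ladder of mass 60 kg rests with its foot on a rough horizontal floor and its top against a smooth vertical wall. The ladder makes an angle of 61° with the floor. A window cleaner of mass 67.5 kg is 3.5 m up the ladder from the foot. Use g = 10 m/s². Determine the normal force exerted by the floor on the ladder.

N_floor ≈ 1280 N

ΣF_y = 0: N_floor = 60×10 + 67.5×10 = 1275 N.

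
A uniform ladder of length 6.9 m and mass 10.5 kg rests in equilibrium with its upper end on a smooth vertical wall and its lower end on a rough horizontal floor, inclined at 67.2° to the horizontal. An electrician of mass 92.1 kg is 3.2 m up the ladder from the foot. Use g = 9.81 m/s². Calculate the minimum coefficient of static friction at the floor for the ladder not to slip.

μ_min ≈ 0.197

ΣF_y = 0: N_floor = 10.5×9.81 + 92.1×9.81 = 1006.5 N.
Torques about the foot: N_wall · 6.9 sin 67.2° = 10.5×9.81×3.45 cos 67.2° + 92.1×9.81×3.2 cos 67.2° → N_wall = 197.79 N.
ΣF_x = 0: f_floor = N_wall = 197.79 N.
μ_min = f_floor / N_floor = 197.79 / 1006.5 = 0.1965.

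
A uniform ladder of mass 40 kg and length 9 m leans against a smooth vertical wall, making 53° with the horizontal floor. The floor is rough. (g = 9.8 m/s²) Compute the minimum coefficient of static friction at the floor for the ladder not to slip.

μ_min ≈ 0.377

ΣF_y = 0: N_floor = 40×9.8 = 392 N.
Torques about the foot: N_wall · 9 sin 53° = 40×9.8×4.5 cos 53° → N_wall = 147.7 N.
ΣF_x = 0: f_floor = N_wall = 147.7 N.
μ_min = f_floor / N_floor = 147.7 / 392 = 0.3768.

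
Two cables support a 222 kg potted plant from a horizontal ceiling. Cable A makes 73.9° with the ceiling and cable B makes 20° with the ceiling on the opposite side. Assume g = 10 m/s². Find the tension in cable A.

Weight W = 222 × 10 = 2220 N acts straight down.
Horizontal: T_A cos 73.9° = T_B cos 20°  →  T_B = 0.2951 T_A.
Vertical: T_A sin 73.9° + T_B sin 20° = 2220.
Substituting the horizontal relation into the vertical equation gives 1.062 T_A = 2220, so T_A = 2091 N.

T_A ≈ 2090 N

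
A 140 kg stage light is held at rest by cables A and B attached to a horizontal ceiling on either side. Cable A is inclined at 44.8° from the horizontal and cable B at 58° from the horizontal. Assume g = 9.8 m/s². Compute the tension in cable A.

Weight W = 140 × 9.8 = 1372 N acts straight down.
Horizontal: T_A cos 44.8° = T_B cos 58°  →  T_B = 1.339 T_A.
Vertical: T_A sin 44.8° + T_B sin 58° = 1372.
Substituting the horizontal relation into the vertical equation gives 1.84 T_A = 1372, so T_A = 745.6 N.

T_A ≈ 746 N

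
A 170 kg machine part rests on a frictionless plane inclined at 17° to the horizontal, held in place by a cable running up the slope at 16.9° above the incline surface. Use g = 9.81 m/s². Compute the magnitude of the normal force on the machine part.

N ≈ 1450 N

Take axes along and perpendicular to the incline. Weight components: W sin 17° = 487.6 N down-slope, W cos 17° = 1595 N into the surface.
Along incline: T cos 16.9° = W sin 17° → T = 509.6 N.
Perpendicular: N = W cos 17° − T sin 16.9° = 1447 N.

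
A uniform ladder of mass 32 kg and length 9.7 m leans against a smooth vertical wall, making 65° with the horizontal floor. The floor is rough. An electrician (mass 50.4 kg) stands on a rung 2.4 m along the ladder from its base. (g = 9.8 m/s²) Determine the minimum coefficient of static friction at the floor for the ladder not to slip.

μ_min ≈ 0.161

ΣF_y = 0: N_floor = 32×9.8 + 50.4×9.8 = 807.52 N.
Torques about the foot: N_wall · 9.7 sin 65° = 32×9.8×4.85 cos 65° + 50.4×9.8×2.4 cos 65° → N_wall = 130.1 N.
ΣF_x = 0: f_floor = N_wall = 130.1 N.
μ_min = f_floor / N_floor = 130.1 / 807.52 = 0.1611.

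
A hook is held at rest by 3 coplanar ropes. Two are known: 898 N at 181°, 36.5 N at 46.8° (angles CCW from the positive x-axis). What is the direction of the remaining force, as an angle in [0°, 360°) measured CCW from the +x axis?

Sum the known components: ΣF_x = -872.9 N, ΣF_y = 10.94 N.
For equilibrium the remaining force must supply (−ΣF_x, −ΣF_y) = (872.9, -10.94) N.
Magnitude = √((872.9)² + (-10.94)²) = 872.9 N; direction = atan2(-10.94, 872.9) = 359.3°.

θ ≈ 359°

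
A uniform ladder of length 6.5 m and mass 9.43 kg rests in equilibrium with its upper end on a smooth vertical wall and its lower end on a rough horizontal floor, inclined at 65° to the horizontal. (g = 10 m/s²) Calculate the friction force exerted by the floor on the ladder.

f ≈ 22 N

Torques about the foot: N_wall · 6.5 sin 65° = 9.43×10×3.25 cos 65° → N_wall = 21.986 N.
ΣF_x = 0: f_floor = N_wall = 21.986 N.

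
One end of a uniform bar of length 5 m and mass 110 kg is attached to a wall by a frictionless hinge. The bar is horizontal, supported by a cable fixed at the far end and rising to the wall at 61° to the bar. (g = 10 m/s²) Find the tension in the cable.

Take torques about the hinge: T sin 61° · 5 = 110×10×2.5 = 2750 N·m.
So T = 2750 / (0.8746 × 5) = 628.84 N.

T ≈ 629 N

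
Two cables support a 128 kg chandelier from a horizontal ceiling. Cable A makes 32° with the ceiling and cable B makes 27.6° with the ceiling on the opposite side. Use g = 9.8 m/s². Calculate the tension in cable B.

Weight W = 128 × 9.8 = 1254 N acts straight down.
Horizontal: T_A cos 32° = T_B cos 27.6°  →  T_A = 1.045 T_B.
Vertical: T_A sin 32° + T_B sin 27.6° = 1254.
Substituting the horizontal relation into the vertical equation gives 1.017 T_B = 1254, so T_B = 1233 N.

T_B ≈ 1230 N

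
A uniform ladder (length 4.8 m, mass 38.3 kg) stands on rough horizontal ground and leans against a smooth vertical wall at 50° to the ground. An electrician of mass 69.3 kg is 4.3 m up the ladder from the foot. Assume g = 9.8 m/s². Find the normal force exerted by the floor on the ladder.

N_floor ≈ 1050 N

ΣF_y = 0: N_floor = 38.3×9.8 + 69.3×9.8 = 1054.5 N.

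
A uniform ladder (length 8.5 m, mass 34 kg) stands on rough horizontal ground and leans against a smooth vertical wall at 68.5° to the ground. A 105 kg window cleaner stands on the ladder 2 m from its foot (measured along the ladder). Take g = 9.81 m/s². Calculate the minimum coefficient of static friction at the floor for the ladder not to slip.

ΣF_y = 0: N_floor = 34×9.81 + 105×9.81 = 1363.6 N.
Torques about the foot: N_wall · 8.5 sin 68.5° = 34×9.81×4.25 cos 68.5° + 105×9.81×2 cos 68.5° → N_wall = 161.16 N.
ΣF_x = 0: f_floor = N_wall = 161.16 N.
μ_min = f_floor / N_floor = 161.16 / 1363.6 = 0.1182.

μ_min ≈ 0.118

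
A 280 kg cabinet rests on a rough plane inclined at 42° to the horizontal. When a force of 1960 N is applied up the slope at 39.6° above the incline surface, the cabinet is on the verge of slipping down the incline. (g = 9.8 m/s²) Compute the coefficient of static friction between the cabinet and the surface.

μ ≈ 0.413

On the verge of sliding down the incline, friction is at its maximum μN and acts up the slope.
Perpendicular to incline: N = W cos 42° − P sin 39.6° = 2039 − 1249 = 789.8 N.
Along incline: P cos 39.6° + μN = W sin 42° → μ = (W sin 42° − P cos 39.6°) / N = 0.4126.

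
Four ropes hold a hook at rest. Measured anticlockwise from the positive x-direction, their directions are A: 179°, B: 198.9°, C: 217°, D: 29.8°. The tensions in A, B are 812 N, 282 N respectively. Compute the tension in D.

T_D ≈ 4690 N

Resolve: ΣF_x = 812 cos 179° + 282 cos 198.9° + T_C cos 217° + T_D cos 29.8° = 0.
        ΣF_y = 812 sin 179° + 282 sin 198.9° + T_C sin 217° + T_D sin 29.8° = 0.
The known terms sum to (-1079, -77.17) N, so -0.7986 T_C + 0.8678 T_D = 1079 and -0.6018 T_C + 0.4970 T_D = 77.17.
Solving simultaneously: T_C = 3743 N, T_D = 4688 N.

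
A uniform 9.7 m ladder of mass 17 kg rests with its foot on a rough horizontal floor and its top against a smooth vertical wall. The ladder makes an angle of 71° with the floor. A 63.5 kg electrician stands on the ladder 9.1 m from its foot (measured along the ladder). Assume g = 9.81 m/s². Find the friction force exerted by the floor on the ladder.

f ≈ 230 N

Torques about the foot: N_wall · 9.7 sin 71° = 17×9.81×4.85 cos 71° + 63.5×9.81×9.1 cos 71° → N_wall = 229.94 N.
ΣF_x = 0: f_floor = N_wall = 229.94 N.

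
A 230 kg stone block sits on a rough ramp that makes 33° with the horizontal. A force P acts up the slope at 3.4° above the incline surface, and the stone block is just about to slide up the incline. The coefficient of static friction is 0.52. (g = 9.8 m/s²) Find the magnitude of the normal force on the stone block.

On the verge of sliding up the incline, friction equals μN and acts down the slope.
Perpendicular: N + P sin 3.4° = W cos 33° = 1890 N.
Along incline: P cos 3.4° = W sin 33° + μN  with W sin 33° = 1228 N.
Solving the pair for P and N: P = 2148 N, N = 1763 N (and f = μN = 916.7 N).

N ≈ 1760 N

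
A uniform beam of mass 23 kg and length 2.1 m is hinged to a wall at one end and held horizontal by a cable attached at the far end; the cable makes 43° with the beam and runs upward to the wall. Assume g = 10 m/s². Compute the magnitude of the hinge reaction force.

|H| ≈ 169 N

Take torques about the hinge: T sin 43° · 2.1 = 23×10×1.05 = 241.5 N·m.
So T = 241.5 / (0.6820 × 2.1) = 168.62 N.
ΣF_x = 0: H_x = T cos 43° = 123.32 N.
ΣF_y = 0: H_y = (23×10) − T sin 43° = 230 − 115 = 115 N.
|H| = √(H_x² + H_y²) = √((123.32)² + (115)²) = 168.62 N.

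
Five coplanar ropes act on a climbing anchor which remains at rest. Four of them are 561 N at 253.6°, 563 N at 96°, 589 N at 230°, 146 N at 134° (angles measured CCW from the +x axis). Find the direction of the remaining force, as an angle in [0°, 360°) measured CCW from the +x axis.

θ ≈ 25°

Sum the known components: ΣF_x = -697.3 N, ΣF_y = -324.4 N.
For equilibrium the remaining force must supply (−ΣF_x, −ΣF_y) = (697.3, 324.4) N.
Magnitude = √((697.3)² + (324.4)²) = 769 N; direction = atan2(324.4, 697.3) = 25.0°.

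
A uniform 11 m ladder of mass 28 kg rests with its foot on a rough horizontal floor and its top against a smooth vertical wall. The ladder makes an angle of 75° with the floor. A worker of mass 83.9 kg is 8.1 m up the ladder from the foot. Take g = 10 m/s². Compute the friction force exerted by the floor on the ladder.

Torques about the foot: N_wall · 11 sin 75° = 28×10×5.5 cos 75° + 83.9×10×8.1 cos 75° → N_wall = 203.05 N.
ΣF_x = 0: f_floor = N_wall = 203.05 N.

f ≈ 203 N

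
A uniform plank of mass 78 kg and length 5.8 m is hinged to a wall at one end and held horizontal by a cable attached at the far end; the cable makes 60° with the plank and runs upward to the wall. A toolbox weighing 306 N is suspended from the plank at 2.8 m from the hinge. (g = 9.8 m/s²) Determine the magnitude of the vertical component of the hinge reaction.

|H_y| ≈ 540 N

Take torques about the hinge: T sin 60° · 5.8 = 78×9.8×2.9 + 306×2.8 = 3073.6 N·m.
So T = 3073.6 / (0.8660 × 5.8) = 611.9 N.
ΣF_y = 0: H_y = (78×9.8 + 306) − T sin 60° = 1070.4 − 529.92 = 540.48 N.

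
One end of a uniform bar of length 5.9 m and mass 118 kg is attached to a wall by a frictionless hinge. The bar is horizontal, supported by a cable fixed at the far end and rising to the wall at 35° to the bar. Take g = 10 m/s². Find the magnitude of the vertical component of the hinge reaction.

Take torques about the hinge: T sin 35° · 5.9 = 118×10×2.95 = 3481 N·m.
So T = 3481 / (0.5736 × 5.9) = 1028.6 N.
ΣF_y = 0: H_y = (118×10) − T sin 35° = 1180 − 590 = 590 N.

|H_y| ≈ 590 N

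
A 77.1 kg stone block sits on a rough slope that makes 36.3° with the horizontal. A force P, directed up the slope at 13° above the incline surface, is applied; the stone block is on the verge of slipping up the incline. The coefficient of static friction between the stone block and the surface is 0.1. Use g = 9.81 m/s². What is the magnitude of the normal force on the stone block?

On the verge of sliding up the incline, friction equals μN and acts down the slope.
Perpendicular: N + P sin 13° = W cos 36.3° = 609.6 N.
Along incline: P cos 13° = W sin 36.3° + μN  with W sin 36.3° = 447.8 N.
Solving the pair for P and N: P = 510.3 N, N = 494.8 N (and f = μN = 49.48 N).

N ≈ 495 N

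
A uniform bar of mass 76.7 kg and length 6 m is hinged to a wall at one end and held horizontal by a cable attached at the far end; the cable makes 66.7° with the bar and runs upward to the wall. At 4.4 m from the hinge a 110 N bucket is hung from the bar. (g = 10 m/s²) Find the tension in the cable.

T ≈ 505 N

Take torques about the hinge: T sin 66.7° · 6 = 76.7×10×3 + 110×4.4 = 2785 N·m.
So T = 2785 / (0.9184 × 6) = 505.38 N.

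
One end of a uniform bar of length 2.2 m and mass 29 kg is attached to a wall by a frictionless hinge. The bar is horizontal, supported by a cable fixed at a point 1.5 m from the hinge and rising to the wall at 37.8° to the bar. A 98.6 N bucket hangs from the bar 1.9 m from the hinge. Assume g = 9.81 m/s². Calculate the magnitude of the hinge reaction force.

|H| ≈ 433 N

Take torques about the hinge: T sin 37.8° · 1.5 = 29×9.81×1.1 + 98.6×1.9 = 500.28 N·m.
So T = 500.28 / (0.6129 × 1.5) = 544.16 N.
ΣF_x = 0: H_x = T cos 37.8° = 429.97 N.
ΣF_y = 0: H_y = (29×9.81 + 98.6) − T sin 37.8° = 383.09 − 333.52 = 49.571 N.
|H| = √(H_x² + H_y²) = √((429.97)² + (49.571)²) = 432.82 N.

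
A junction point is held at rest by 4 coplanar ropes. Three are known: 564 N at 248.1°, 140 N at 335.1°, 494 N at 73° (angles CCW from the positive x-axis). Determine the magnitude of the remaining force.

Sum the known components: ΣF_x = 61.05 N, ΣF_y = -109.8 N.
For equilibrium the remaining force must supply (−ΣF_x, −ΣF_y) = (-61.05, 109.8) N.
Magnitude = √((-61.05)² + (109.8)²) = 125.7 N; direction = atan2(109.8, -61.05) = 119.1°.

F ≈ 126 N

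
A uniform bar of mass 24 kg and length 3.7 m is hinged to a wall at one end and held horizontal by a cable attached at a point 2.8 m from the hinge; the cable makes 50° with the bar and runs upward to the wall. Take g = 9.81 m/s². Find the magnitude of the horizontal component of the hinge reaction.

Take torques about the hinge: T sin 50° · 2.8 = 24×9.81×1.85 = 435.56 N·m.
So T = 435.56 / (0.7660 × 2.8) = 203.07 N.
ΣF_x = 0: H_x = T cos 50° = 130.53 N.

H_x ≈ 131 N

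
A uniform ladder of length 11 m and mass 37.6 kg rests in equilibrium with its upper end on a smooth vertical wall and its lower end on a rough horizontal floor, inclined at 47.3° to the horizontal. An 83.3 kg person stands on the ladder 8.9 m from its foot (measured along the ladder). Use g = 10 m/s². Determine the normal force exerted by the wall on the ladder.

Torques about the foot: N_wall · 11 sin 47.3° = 37.6×10×5.5 cos 47.3° + 83.3×10×8.9 cos 47.3° → N_wall = 795.41 N.

N_wall ≈ 795 N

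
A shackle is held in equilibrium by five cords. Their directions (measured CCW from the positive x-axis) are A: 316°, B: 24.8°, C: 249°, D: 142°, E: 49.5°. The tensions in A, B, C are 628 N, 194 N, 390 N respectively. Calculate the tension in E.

T_E ≈ 266 N

Resolve: ΣF_x = 628 cos 316° + 194 cos 24.8° + 390 cos 249° + T_D cos 142° + T_E cos 49.5° = 0.
        ΣF_y = 628 sin 316° + 194 sin 24.8° + 390 sin 249° + T_D sin 142° + T_E sin 49.5° = 0.
The known terms sum to (488.1, -719) N, so -0.7880 T_D + 0.6494 T_E = -488.1 and 0.6157 T_D + 0.7604 T_E = 719.
Solving simultaneously: T_D = 838.9 N, T_E = 266.3 N.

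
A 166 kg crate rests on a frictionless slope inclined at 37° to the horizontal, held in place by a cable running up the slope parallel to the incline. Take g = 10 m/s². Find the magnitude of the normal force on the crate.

Take axes along and perpendicular to the incline. Weight components: W sin 37° = 999 N down-slope, W cos 37° = 1326 N into the surface.
Along incline: T cos 0° = W sin 37° → T = 999 N.
Perpendicular: N = W cos 37° − T sin 0° = 1326 N.

N ≈ 1330 N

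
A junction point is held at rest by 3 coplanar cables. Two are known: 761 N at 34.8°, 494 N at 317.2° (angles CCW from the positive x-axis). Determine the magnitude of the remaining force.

Sum the known components: ΣF_x = 987.4 N, ΣF_y = 98.67 N.
For equilibrium the remaining force must supply (−ΣF_x, −ΣF_y) = (-987.4, -98.67) N.
Magnitude = √((-987.4)² + (-98.67)²) = 992.3 N; direction = atan2(-98.67, -987.4) = 185.7°.

F ≈ 992 N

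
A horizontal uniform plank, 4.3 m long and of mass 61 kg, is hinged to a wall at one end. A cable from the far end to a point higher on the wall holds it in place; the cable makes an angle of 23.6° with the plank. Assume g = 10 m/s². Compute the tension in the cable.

Take torques about the hinge: T sin 23.6° · 4.3 = 61×10×2.15 = 1311.5 N·m.
So T = 1311.5 / (0.4003 × 4.3) = 761.84 N.

T ≈ 762 N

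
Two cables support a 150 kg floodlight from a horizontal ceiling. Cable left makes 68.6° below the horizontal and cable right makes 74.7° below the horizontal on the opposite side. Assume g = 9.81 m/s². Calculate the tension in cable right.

Weight W = 150 × 9.81 = 1472 N acts straight down.
Horizontal: T_left cos 68.6° = T_right cos 74.7°  →  T_left = 0.7232 T_right.
Vertical: T_left sin 68.6° + T_right sin 74.7° = 1472.
Substituting the horizontal relation into the vertical equation gives 1.638 T_right = 1472, so T_right = 898.4 N.

T_right ≈ 898 N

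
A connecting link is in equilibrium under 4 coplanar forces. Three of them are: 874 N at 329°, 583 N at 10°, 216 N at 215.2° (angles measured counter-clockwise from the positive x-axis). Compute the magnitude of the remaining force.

F ≈ 1240 N

Sum the known components: ΣF_x = 1147 N, ΣF_y = -473.4 N.
For equilibrium the remaining force must supply (−ΣF_x, −ΣF_y) = (-1147, 473.4) N.
Magnitude = √((-1147)² + (473.4)²) = 1241 N; direction = atan2(473.4, -1147) = 157.6°.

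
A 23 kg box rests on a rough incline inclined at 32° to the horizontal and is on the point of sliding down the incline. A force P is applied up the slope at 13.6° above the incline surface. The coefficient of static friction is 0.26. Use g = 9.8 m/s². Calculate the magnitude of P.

P ≈ 76.6 N

On the verge of sliding down the incline, friction equals μN and acts up the slope.
Perpendicular: N + P sin 13.6° = W cos 32° = 191.2 N.
Along incline: P cos 13.6° + μN = W sin 32° with W sin 32° = 119.4 N.
Solving the pair for P and N: P = 76.57 N, N = 173.1 N (and f = μN = 45.02 N).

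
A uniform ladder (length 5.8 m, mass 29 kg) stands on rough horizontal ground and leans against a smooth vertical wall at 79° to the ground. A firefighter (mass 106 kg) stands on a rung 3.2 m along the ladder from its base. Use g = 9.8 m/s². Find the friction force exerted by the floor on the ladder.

Torques about the foot: N_wall · 5.8 sin 79° = 29×9.8×2.9 cos 79° + 106×9.8×3.2 cos 79° → N_wall = 139.03 N.
ΣF_x = 0: f_floor = N_wall = 139.03 N.

f ≈ 139 N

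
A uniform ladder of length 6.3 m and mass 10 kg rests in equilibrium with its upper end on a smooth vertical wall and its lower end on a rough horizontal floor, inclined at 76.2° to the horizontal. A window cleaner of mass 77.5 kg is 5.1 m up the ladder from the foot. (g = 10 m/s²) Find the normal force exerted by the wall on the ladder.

N_wall ≈ 166 N

Torques about the foot: N_wall · 6.3 sin 76.2° = 10×10×3.15 cos 76.2° + 77.5×10×5.1 cos 76.2° → N_wall = 166.38 N.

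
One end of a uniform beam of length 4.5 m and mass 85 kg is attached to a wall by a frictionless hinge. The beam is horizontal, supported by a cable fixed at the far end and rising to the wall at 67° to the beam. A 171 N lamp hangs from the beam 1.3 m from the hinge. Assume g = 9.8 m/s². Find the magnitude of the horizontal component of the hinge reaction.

H_x ≈ 198 N

Take torques about the hinge: T sin 67° · 4.5 = 85×9.8×2.25 + 171×1.3 = 2096.6 N·m.
So T = 2096.6 / (0.9205 × 4.5) = 506.14 N.
ΣF_x = 0: H_x = T cos 67° = 197.76 N.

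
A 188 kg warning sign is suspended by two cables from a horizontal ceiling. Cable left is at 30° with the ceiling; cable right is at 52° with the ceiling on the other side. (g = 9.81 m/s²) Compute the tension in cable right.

T_right ≈ 1610 N

Weight W = 188 × 9.81 = 1844 N acts straight down.
Horizontal: T_left cos 30° = T_right cos 52°  →  T_left = 0.7109 T_right.
Vertical: T_left sin 30° + T_right sin 52° = 1844.
Substituting the horizontal relation into the vertical equation gives 1.143 T_right = 1844, so T_right = 1613 N.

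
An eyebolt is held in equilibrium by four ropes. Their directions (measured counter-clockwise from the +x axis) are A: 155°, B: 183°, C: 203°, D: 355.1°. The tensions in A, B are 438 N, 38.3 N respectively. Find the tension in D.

T_D ≈ 724 N

Resolve: ΣF_x = 438 cos 155° + 38.3 cos 183° + T_C cos 203° + T_D cos 355.1° = 0.
        ΣF_y = 438 sin 155° + 38.3 sin 183° + T_C sin 203° + T_D sin 355.1° = 0.
The known terms sum to (-435.2, 183.1) N, so -0.9205 T_C + 0.9963 T_D = 435.2 and -0.3907 T_C − 0.0854 T_D = -183.1.
Solving simultaneously: T_C = 310.4 N, T_D = 723.6 N.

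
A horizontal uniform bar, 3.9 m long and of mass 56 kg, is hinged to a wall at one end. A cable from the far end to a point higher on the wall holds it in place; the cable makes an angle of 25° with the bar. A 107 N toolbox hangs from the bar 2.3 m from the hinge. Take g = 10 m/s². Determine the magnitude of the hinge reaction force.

Take torques about the hinge: T sin 25° · 3.9 = 56×10×1.95 + 107×2.3 = 1338.1 N·m.
So T = 1338.1 / (0.4226 × 3.9) = 811.85 N.
ΣF_x = 0: H_x = T cos 25° = 735.79 N.
ΣF_y = 0: H_y = (56×10 + 107) − T sin 25° = 667 − 343.1 = 323.9 N.
|H| = √(H_x² + H_y²) = √((735.79)² + (323.9)²) = 803.92 N.

|H| ≈ 804 N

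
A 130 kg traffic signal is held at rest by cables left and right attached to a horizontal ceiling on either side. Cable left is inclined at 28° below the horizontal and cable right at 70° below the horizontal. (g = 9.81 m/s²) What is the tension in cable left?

Weight W = 130 × 9.81 = 1275 N acts straight down.
Horizontal: T_left cos 28° = T_right cos 70°  →  T_right = 2.582 T_left.
Vertical: T_left sin 28° + T_right sin 70° = 1275.
Substituting the horizontal relation into the vertical equation gives 2.895 T_left = 1275, so T_left = 440.5 N.

T_left ≈ 440 N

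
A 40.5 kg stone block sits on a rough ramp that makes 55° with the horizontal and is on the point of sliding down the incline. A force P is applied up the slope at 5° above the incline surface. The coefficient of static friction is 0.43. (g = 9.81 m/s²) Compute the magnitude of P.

On the verge of sliding down the incline, friction equals μN and acts up the slope.
Perpendicular: N + P sin 5° = W cos 55° = 227.9 N.
Along incline: P cos 5° + μN = W sin 55° with W sin 55° = 325.5 N.
Solving the pair for P and N: P = 237.3 N, N = 207.2 N (and f = μN = 89.1 N).

P ≈ 237 N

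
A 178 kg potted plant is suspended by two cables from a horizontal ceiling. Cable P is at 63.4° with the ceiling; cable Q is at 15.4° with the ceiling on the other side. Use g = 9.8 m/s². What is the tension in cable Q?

Weight W = 178 × 9.8 = 1744 N acts straight down.
Horizontal: T_P cos 63.4° = T_Q cos 15.4°  →  T_P = 2.153 T_Q.
Vertical: T_P sin 63.4° + T_Q sin 15.4° = 1744.
Substituting the horizontal relation into the vertical equation gives 2.191 T_Q = 1744, so T_Q = 796.2 N.

T_Q ≈ 796 N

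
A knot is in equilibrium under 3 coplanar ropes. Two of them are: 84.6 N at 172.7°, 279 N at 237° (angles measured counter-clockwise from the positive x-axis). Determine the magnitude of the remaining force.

Sum the known components: ΣF_x = -235.9 N, ΣF_y = -223.2 N.
For equilibrium the remaining force must supply (−ΣF_x, −ΣF_y) = (235.9, 223.2) N.
Magnitude = √((235.9)² + (223.2)²) = 324.8 N; direction = atan2(223.2, 235.9) = 43.4°.

F ≈ 325 N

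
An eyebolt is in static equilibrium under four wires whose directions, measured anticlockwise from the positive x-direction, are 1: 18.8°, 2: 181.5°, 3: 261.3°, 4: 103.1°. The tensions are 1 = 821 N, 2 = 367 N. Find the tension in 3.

T_3 ≈ 1230 N

Resolve: ΣF_x = 821 cos 18.8° + 367 cos 181.5° + T_3 cos 261.3° + T_4 cos 103.1° = 0.
        ΣF_y = 821 sin 18.8° + 367 sin 181.5° + T_3 sin 261.3° + T_4 sin 103.1° = 0.
The known terms sum to (410.3, 255) N, so -0.1513 T_3 − 0.2267 T_4 = -410.3 and -0.9885 T_3 + 0.9740 T_4 = -255.
Solving simultaneously: T_3 = 1232 N, T_4 = 988.3 N.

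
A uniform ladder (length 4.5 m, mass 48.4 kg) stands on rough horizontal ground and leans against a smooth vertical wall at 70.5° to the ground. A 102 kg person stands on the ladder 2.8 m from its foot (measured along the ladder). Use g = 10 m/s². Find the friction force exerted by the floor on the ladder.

f ≈ 310 N

Torques about the foot: N_wall · 4.5 sin 70.5° = 48.4×10×2.25 cos 70.5° + 102×10×2.8 cos 70.5° → N_wall = 310.44 N.
ΣF_x = 0: f_floor = N_wall = 310.44 N.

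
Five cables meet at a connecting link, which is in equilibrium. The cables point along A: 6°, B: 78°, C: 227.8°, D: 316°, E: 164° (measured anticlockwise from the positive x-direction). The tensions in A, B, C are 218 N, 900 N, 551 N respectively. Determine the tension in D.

T_D ≈ 1030 N

Resolve: ΣF_x = 218 cos 6° + 900 cos 78° + 551 cos 227.8° + T_D cos 316° + T_E cos 164° = 0.
        ΣF_y = 218 sin 6° + 900 sin 78° + 551 sin 227.8° + T_D sin 316° + T_E sin 164° = 0.
The known terms sum to (33.81, 494.9) N, so 0.7193 T_D − 0.9613 T_E = -33.81 and -0.6947 T_D + 0.2756 T_E = -494.9.
Solving simultaneously: T_D = 1033 N, T_E = 808.4 N.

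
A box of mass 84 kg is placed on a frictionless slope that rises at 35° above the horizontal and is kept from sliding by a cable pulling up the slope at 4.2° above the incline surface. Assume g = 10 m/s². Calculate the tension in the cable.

T ≈ 483 N

Take axes along and perpendicular to the incline. Weight components: W sin 35° = 481.8 N down-slope, W cos 35° = 688.1 N into the surface.
Along incline: T cos 4.2° = W sin 35° → T = 483.1 N.
Perpendicular: N = W cos 35° − T sin 4.2° = 652.7 N.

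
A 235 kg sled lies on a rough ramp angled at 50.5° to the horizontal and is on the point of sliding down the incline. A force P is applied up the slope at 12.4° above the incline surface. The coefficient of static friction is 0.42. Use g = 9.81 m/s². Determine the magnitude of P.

P ≈ 1310 N

On the verge of sliding down the incline, friction equals μN and acts up the slope.
Perpendicular: N + P sin 12.4° = W cos 50.5° = 1466 N.
Along incline: P cos 12.4° + μN = W sin 50.5° with W sin 50.5° = 1779 N.
Solving the pair for P and N: P = 1312 N, N = 1185 N (and f = μN = 497.6 N).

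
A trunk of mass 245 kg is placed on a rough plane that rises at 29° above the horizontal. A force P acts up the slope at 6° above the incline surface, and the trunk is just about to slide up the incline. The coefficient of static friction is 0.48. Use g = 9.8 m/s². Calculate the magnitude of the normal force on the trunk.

On the verge of sliding up the incline, friction equals μN and acts down the slope.
Perpendicular: N + P sin 6° = W cos 29° = 2100 N.
Along incline: P cos 6° = W sin 29° + μN  with W sin 29° = 1164 N.
Solving the pair for P and N: P = 2079 N, N = 1883 N (and f = μN = 903.7 N).

N ≈ 1880 N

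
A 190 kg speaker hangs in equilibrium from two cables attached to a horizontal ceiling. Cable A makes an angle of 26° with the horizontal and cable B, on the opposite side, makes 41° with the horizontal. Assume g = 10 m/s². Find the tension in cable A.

Weight W = 190 × 10 = 1900 N acts straight down.
Horizontal: T_A cos 26° = T_B cos 41°  →  T_B = 1.191 T_A.
Vertical: T_A sin 26° + T_B sin 41° = 1900.
Substituting the horizontal relation into the vertical equation gives 1.22 T_A = 1900, so T_A = 1558 N.

T_A ≈ 1560 N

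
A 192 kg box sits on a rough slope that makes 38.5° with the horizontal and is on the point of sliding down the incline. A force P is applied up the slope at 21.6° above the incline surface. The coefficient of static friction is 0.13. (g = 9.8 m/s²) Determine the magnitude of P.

On the verge of sliding down the incline, friction equals μN and acts up the slope.
Perpendicular: N + P sin 21.6° = W cos 38.5° = 1473 N.
Along incline: P cos 21.6° + μN = W sin 38.5° with W sin 38.5° = 1171 N.
Solving the pair for P and N: P = 1111 N, N = 1064 N (and f = μN = 138.3 N).

P ≈ 1110 N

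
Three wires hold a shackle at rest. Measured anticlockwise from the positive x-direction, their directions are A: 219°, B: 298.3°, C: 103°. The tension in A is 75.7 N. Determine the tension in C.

Resolve: ΣF_x = 75.7 cos 219° + T_B cos 298.3° + T_C cos 103° = 0.
        ΣF_y = 75.7 sin 219° + T_B sin 298.3° + T_C sin 103° = 0.
The known terms sum to (-58.83, -47.64) N, so 0.4741 T_B − 0.2250 T_C = 58.83 and -0.8805 T_B + 0.9744 T_C = 47.64.
Solving simultaneously: T_B = 257.8 N, T_C = 281.9 N.

T_C ≈ 282 N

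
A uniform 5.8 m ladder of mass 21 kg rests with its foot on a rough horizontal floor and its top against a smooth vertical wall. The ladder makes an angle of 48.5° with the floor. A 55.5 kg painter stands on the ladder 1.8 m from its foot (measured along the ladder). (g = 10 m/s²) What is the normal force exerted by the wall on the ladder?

Torques about the foot: N_wall · 5.8 sin 48.5° = 21×10×2.9 cos 48.5° + 55.5×10×1.8 cos 48.5° → N_wall = 245.28 N.

N_wall ≈ 245 N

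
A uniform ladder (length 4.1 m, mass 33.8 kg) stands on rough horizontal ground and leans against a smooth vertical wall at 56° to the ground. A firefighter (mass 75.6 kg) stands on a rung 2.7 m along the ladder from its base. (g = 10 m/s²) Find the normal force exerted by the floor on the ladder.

N_floor ≈ 1090 N

ΣF_y = 0: N_floor = 33.8×10 + 75.6×10 = 1094 N.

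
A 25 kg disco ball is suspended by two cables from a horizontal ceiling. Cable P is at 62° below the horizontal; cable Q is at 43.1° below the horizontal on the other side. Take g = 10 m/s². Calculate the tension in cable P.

Weight W = 25 × 10 = 250 N acts straight down.
Horizontal: T_P cos 62° = T_Q cos 43.1°  →  T_Q = 0.643 T_P.
Vertical: T_P sin 62° + T_Q sin 43.1° = 250.
Substituting the horizontal relation into the vertical equation gives 1.322 T_P = 250, so T_P = 189.1 N.

T_P ≈ 189 N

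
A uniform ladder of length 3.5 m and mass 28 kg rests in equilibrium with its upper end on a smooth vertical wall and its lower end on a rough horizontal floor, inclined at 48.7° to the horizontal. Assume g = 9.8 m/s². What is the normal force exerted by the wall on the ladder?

N_wall ≈ 121 N

Torques about the foot: N_wall · 3.5 sin 48.7° = 28×9.8×1.75 cos 48.7° → N_wall = 120.53 N.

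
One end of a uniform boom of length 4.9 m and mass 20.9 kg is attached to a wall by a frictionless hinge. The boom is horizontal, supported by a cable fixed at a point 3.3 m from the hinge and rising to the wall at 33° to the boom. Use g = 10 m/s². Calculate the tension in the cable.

Take torques about the hinge: T sin 33° · 3.3 = 20.9×10×2.45 = 512.05 N·m.
So T = 512.05 / (0.5446 × 3.3) = 284.9 N.

T ≈ 285 N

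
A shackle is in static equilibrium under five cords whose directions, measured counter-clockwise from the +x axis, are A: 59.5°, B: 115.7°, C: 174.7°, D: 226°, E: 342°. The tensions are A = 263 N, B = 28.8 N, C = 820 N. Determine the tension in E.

Resolve: ΣF_x = 263 cos 59.5° + 28.8 cos 115.7° + 820 cos 174.7° + T_D cos 226° + T_E cos 342° = 0.
        ΣF_y = 263 sin 59.5° + 28.8 sin 115.7° + 820 sin 174.7° + T_D sin 226° + T_E sin 342° = 0.
The known terms sum to (-695.5, 328.3) N, so -0.6947 T_D + 0.9511 T_E = 695.5 and -0.7193 T_D − 0.3090 T_E = -328.3.
Solving simultaneously: T_D = 108.3 N, T_E = 810.4 N.

T_E ≈ 810 N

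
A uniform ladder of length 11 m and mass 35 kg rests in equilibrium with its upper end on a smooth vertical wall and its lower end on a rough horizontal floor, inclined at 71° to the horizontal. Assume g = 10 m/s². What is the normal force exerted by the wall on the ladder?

Torques about the foot: N_wall · 11 sin 71° = 35×10×5.5 cos 71° → N_wall = 60.257 N.

N_wall ≈ 60.3 N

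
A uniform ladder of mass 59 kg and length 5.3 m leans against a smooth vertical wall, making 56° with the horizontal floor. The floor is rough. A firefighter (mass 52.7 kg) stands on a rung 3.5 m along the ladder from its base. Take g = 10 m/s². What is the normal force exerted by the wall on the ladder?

N_wall ≈ 434 N

Torques about the foot: N_wall · 5.3 sin 56° = 59×10×2.65 cos 56° + 52.7×10×3.5 cos 56° → N_wall = 433.72 N.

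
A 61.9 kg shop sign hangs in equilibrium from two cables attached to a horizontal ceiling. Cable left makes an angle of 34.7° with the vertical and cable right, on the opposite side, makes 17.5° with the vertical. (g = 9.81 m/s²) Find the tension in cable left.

Angles from the horizontal: cable left is 90° − 34.7° = 55.3°, cable right is 90° − 17.5° = 72.5°.
Weight W = 61.9 × 9.81 = 607.2 N acts straight down.
Horizontal: T_left cos 55.3° = T_right cos 72.5°  →  T_right = 1.893 T_left.
Vertical: T_left sin 55.3° + T_right sin 72.5° = 607.2.
Substituting the horizontal relation into the vertical equation gives 2.628 T_left = 607.2, so T_left = 231.1 N.

T_left ≈ 231 N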